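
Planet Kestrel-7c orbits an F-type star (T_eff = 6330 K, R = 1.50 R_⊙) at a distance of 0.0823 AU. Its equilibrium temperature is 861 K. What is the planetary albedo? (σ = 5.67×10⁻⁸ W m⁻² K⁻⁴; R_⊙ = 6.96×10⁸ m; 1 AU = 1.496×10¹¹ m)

R_⋆ = 1.50 × 6.96×10⁸ = 1.04×10⁹ m.
d = 0.0823 AU = 1.23×10¹⁰ m.
L = 4πR_⋆²σT_⋆⁴ = 4π(1.04×10⁹)² × 5.67×10⁻⁸ × (6330)⁴ = 1.25×10²⁷ W.
S = L/(4πd²) = 6.55×10⁵ W m⁻².
From T_eq⁴ = S(1−A)/(4σ): 1−A = 4σT_eq⁴/S.
1−A = 4 × 5.67×10⁻⁸ × (861)⁴ / 6.55×10⁵ = 0.190.

A ≈ 0.81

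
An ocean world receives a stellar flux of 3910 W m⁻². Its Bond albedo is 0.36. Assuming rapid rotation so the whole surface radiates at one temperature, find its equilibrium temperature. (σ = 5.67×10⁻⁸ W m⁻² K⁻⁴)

T_eq ≈ 324 K

Energy balance: absorbed = emitted ⇒ πR²·S(1−A) = 4πR²·σT_eq⁴, so T_eq⁴ = S(1−A)/(4σ).
T_eq = [3910 × 0.64 / (4 × 5.67×10⁻⁸)]^(1/4) = (1.10×10¹⁰)^(1/4) = 324 K.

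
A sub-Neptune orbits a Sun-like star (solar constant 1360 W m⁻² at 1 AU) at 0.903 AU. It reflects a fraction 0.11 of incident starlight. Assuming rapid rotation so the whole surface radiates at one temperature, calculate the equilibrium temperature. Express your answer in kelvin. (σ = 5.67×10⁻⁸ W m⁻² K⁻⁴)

Flux at 0.903 AU: S = 1360/0.903² = 1670 W m⁻².
Energy balance: absorbed = emitted ⇒ πR²·S(1−A) = 4πR²·σT_eq⁴, so T_eq⁴ = S(1−A)/(4σ).
T_eq = [1670 × 0.89 / (4 × 5.67×10⁻⁸)]^(1/4) = (6.55×10⁹)^(1/4) = 284 K.

T_eq ≈ 284 K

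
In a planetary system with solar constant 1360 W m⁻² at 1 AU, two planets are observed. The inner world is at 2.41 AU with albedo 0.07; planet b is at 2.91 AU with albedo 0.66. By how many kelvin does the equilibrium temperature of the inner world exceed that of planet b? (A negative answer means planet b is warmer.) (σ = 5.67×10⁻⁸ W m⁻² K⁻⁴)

ΔT ≈ 51.5 K

T_eq = [S₀(1−A)/(4σd²)]^(1/4), so T ∝ (1−A)^(1/4) / √d.
T₁ = [1360×0.93/(4×5.67×10⁻⁸×2.41²)]^(1/4) = 176.03 K.
T₂ = [1360×0.34/(4×5.67×10⁻⁸×2.91²)]^(1/4) = 124.57 K.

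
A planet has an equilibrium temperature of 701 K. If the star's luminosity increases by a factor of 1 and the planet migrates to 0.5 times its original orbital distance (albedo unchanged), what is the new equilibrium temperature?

T_eq ≈ 991 K

T_eq ∝ L^(1/4) · d^(−1/2).
T′ = 701 × 1^(1/4) / 0.5^(1/2) = 991 K.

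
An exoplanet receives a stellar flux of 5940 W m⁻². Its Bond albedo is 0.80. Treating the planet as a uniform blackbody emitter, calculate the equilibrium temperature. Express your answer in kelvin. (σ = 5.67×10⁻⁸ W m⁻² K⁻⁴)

Energy balance: absorbed = emitted ⇒ πR²·S(1−A) = 4πR²·σT_eq⁴, so T_eq⁴ = S(1−A)/(4σ).
T_eq = [5940 × 0.20 / (4 × 5.67×10⁻⁸)]^(1/4) = (5.24×10⁹)^(1/4) = 269 K.

T_eq ≈ 269 K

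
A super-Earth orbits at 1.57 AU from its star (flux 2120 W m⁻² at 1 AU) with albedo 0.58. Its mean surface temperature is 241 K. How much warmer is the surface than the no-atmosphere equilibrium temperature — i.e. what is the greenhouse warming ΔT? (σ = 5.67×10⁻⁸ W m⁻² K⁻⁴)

S = 2120/1.57² = 860.1 W m⁻².
T_eq = [S(1−A)/(4σ)]^(1/4) = [860.1×0.42/(4×5.67×10⁻⁸)]^(1/4) = 199.8 K.
ΔT = T_surf − T_eq = 241 − 199.8.

ΔT ≈ 41.2 K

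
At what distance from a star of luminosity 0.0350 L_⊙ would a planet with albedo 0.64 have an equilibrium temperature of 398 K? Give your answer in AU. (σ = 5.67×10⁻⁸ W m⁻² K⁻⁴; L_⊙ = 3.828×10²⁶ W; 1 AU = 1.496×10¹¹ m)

L = 0.0350 × 3.828×10²⁶ = 1.34×10²⁵ W.
From T_eq⁴ = L(1−A)/(16πσd²): d = √[L(1−A)/(16πσT_eq⁴)].
d = √[1.34×10²⁵ × 0.36 / (16π × 5.67×10⁻⁸ × (398)⁴)] = 8.21×10⁹ m = 0.0549 AU.

d ≈ 0.0549 AU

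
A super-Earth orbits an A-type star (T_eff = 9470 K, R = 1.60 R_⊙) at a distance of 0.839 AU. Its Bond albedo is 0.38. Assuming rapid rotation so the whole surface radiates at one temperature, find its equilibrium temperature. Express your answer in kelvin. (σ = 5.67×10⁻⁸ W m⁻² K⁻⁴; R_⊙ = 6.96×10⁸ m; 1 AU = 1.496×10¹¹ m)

R_⋆ = 1.60 × 6.96×10⁸ = 1.11×10⁹ m.
d = 0.839 AU = 1.26×10¹¹ m.
L = 4πR_⋆²σT_⋆⁴ = 4π(1.11×10⁹)² × 5.67×10⁻⁸ × (9470)⁴ = 7.11×10²⁷ W.
S = L/(4πd²) = 3.59×10⁴ W m⁻².
Energy balance: absorbed = emitted ⇒ πR²·S(1−A) = 4πR²·σT_eq⁴, so T_eq⁴ = S(1−A)/(4σ).
T_eq = [3.59×10⁴ × 0.62 / (4 × 5.67×10⁻⁸)]^(1/4) = (9.81×10¹⁰)^(1/4) = 560 K.

T_eq ≈ 560 K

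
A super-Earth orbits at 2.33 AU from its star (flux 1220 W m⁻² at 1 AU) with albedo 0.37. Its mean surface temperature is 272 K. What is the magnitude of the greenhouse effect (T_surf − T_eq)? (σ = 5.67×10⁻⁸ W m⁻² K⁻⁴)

S = 1220/2.33² = 224.7 W m⁻².
T_eq = [S(1−A)/(4σ)]^(1/4) = [224.7×0.63/(4×5.67×10⁻⁸)]^(1/4) = 158.1 K.
ΔT = T_surf − T_eq = 272 − 158.1.

ΔT ≈ 113.9 K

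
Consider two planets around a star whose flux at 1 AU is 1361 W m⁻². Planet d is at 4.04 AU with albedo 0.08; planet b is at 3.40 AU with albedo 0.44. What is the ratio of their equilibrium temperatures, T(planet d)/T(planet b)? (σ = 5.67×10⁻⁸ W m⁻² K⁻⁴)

T₁/T₂ ≈ 1.039

T_eq = [S₀(1−A)/(4σd²)]^(1/4), so T ∝ (1−A)^(1/4) / √d.
T₁ = [1361×0.92/(4×5.67×10⁻⁸×4.04²)]^(1/4) = 135.62 K.
T₂ = [1361×0.56/(4×5.67×10⁻⁸×3.40²)]^(1/4) = 130.58 K.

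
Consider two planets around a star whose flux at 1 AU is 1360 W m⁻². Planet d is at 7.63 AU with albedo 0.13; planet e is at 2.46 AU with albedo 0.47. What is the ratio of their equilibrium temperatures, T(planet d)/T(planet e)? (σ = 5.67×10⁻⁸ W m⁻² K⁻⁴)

T_eq = [S₀(1−A)/(4σd²)]^(1/4), so T ∝ (1−A)^(1/4) / √d.
T₁ = [1360×0.87/(4×5.67×10⁻⁸×7.63²)]^(1/4) = 97.30 K.
T₂ = [1360×0.53/(4×5.67×10⁻⁸×2.46²)]^(1/4) = 151.38 K.

T₁/T₂ ≈ 0.643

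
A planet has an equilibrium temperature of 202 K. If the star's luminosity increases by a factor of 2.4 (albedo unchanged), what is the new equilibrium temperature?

T_eq ≈ 251 K

T_eq ∝ L^(1/4) · d^(−1/2).
T′ = 202 × 2.4^(1/4) = 251 K.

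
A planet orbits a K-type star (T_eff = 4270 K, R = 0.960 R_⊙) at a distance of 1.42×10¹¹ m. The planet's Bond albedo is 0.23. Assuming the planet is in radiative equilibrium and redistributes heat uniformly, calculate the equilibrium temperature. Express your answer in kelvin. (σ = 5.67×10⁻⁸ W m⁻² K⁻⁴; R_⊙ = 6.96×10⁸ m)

T_eq ≈ 194 K

R_⋆ = 0.960 × 6.96×10⁸ = 6.68×10⁸ m.
L = 4πR_⋆²σT_⋆⁴ = 4π(6.68×10⁸)² × 5.67×10⁻⁸ × (4270)⁴ = 1.06×10²⁶ W.
S = L/(4πd²) = 417 W m⁻².
Energy balance: absorbed = emitted ⇒ πR²·S(1−A) = 4πR²·σT_eq⁴, so T_eq⁴ = S(1−A)/(4σ).
T_eq = [417 × 0.77 / (4 × 5.67×10⁻⁸)]^(1/4) = (1.42×10⁹)^(1/4) = 194 K.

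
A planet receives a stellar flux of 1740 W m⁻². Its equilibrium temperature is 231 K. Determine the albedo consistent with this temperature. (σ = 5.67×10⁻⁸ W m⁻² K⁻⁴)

A ≈ 0.63

From T_eq⁴ = S(1−A)/(4σ): 1−A = 4σT_eq⁴/S.
1−A = 4 × 5.67×10⁻⁸ × (231)⁴ / 1740 = 0.371.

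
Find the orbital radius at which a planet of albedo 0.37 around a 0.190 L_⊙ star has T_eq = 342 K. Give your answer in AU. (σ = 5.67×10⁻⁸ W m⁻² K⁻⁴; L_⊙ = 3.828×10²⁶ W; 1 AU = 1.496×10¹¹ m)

d ≈ 0.229 AU

L = 0.190 × 3.828×10²⁶ = 7.27×10²⁵ W.
From T_eq⁴ = L(1−A)/(16πσd²): d = √[L(1−A)/(16πσT_eq⁴)].
d = √[7.27×10²⁵ × 0.63 / (16π × 5.67×10⁻⁸ × (342)⁴)] = 3.43×10¹⁰ m = 0.229 AU.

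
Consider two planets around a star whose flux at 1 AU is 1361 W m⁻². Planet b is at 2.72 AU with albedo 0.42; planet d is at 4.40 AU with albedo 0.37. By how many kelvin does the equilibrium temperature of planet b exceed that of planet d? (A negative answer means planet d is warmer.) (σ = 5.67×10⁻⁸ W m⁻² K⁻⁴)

ΔT ≈ 29.1 K

T_eq = [S₀(1−A)/(4σd²)]^(1/4), so T ∝ (1−A)^(1/4) / √d.
T₁ = [1361×0.58/(4×5.67×10⁻⁸×2.72²)]^(1/4) = 147.27 K.
T₂ = [1361×0.63/(4×5.67×10⁻⁸×4.40²)]^(1/4) = 118.21 K.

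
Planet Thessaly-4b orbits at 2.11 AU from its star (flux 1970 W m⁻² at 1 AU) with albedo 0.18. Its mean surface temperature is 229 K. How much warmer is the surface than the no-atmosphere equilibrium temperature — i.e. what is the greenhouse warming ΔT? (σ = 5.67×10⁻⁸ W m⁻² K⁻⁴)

ΔT ≈ 29.0 K

S = 1970/2.11² = 442.5 W m⁻².
T_eq = [S(1−A)/(4σ)]^(1/4) = [442.5×0.82/(4×5.67×10⁻⁸)]^(1/4) = 200.0 K.
ΔT = T_surf − T_eq = 229 − 200.0.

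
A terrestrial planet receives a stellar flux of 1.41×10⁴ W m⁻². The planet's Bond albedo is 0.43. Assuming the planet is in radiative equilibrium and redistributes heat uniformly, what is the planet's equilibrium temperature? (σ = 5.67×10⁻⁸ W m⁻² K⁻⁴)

T_eq ≈ 434 K

Energy balance: absorbed = emitted ⇒ πR²·S(1−A) = 4πR²·σT_eq⁴, so T_eq⁴ = S(1−A)/(4σ).
T_eq = [1.41×10⁴ × 0.57 / (4 × 5.67×10⁻⁸)]^(1/4) = (3.54×10¹⁰)^(1/4) = 434 K.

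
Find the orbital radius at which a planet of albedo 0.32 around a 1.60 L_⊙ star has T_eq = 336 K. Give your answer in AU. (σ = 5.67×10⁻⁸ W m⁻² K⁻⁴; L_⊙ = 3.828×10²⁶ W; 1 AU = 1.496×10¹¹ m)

L = 1.60 × 3.828×10²⁶ = 6.12×10²⁶ W.
From T_eq⁴ = L(1−A)/(16πσd²): d = √[L(1−A)/(16πσT_eq⁴)].
d = √[6.12×10²⁶ × 0.68 / (16π × 5.67×10⁻⁸ × (336)⁴)] = 1.07×10¹¹ m = 0.716 AU.

d ≈ 0.716 AU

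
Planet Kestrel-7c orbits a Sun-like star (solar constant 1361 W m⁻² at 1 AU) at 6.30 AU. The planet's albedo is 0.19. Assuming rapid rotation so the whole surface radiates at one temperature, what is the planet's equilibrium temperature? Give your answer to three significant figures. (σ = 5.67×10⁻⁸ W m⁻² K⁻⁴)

Flux at 6.30 AU: S = 1361/6.30² = 34.3 W m⁻².
Energy balance: absorbed = emitted ⇒ πR²·S(1−A) = 4πR²·σT_eq⁴, so T_eq⁴ = S(1−A)/(4σ).
T_eq = [34.3 × 0.81 / (4 × 5.67×10⁻⁸)]^(1/4) = (1.22×10⁸)^(1/4) = 105 K.

T_eq ≈ 105 K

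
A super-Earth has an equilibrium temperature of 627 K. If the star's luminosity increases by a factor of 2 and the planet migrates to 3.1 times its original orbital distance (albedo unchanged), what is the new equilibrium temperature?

T_eq ∝ L^(1/4) · d^(−1/2).
T′ = 627 × 2^(1/4) / 3.1^(1/2) = 423 K.

T_eq ≈ 423 K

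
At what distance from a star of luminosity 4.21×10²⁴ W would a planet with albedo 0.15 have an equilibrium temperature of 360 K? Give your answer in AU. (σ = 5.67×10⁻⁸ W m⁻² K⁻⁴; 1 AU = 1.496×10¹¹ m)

d ≈ 0.0578 AU

From T_eq⁴ = L(1−A)/(16πσd²): d = √[L(1−A)/(16πσT_eq⁴)].
d = √[4.21×10²⁴ × 0.85 / (16π × 5.67×10⁻⁸ × (360)⁴)] = 8.65×10⁹ m = 0.0578 AU.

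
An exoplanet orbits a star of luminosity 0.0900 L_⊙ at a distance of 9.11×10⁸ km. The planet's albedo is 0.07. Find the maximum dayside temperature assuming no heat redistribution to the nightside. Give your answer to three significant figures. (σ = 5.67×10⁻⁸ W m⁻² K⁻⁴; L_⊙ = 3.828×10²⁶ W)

d = 9.11×10⁸ km = 9.11×10¹¹ m.
L = 0.0900 × 3.828×10²⁶ = 3.45×10²⁵ W.
Flux: S = L/(4πd²) = 3.45×10²⁵/(4π×(9.11×10¹¹)²) = 3.30 W m⁻².
With no redistribution each surface element balances locally: S(1−A) = σT⁴.
T = [3.30 × 0.93 / 5.67×10⁻⁸]^(1/4) = (5.42×10⁷)^(1/4) = 85.8 K.

T_ss ≈ 85.8 K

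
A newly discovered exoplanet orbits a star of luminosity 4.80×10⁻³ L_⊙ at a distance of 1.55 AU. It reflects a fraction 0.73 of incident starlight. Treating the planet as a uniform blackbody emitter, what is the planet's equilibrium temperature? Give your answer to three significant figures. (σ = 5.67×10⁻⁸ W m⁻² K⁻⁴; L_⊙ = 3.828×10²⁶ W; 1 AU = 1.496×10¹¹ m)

T_eq ≈ 42.4 K

d = 1.55 AU = 2.32×10¹¹ m.
L = 4.80×10⁻³ × 3.828×10²⁶ = 1.84×10²⁴ W.
Flux: S = L/(4πd²) = 1.84×10²⁴/(4π×(2.32×10¹¹)²) = 2.72 W m⁻².
Energy balance: absorbed = emitted ⇒ πR²·S(1−A) = 4πR²·σT_eq⁴, so T_eq⁴ = S(1−A)/(4σ).
T_eq = [2.72 × 0.27 / (4 × 5.67×10⁻⁸)]^(1/4) = (3.24×10⁶)^(1/4) = 42.4 K.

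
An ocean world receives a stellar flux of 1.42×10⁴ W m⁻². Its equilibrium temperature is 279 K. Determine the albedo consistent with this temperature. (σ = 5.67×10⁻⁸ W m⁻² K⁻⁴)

From T_eq⁴ = S(1−A)/(4σ): 1−A = 4σT_eq⁴/S.
1−A = 4 × 5.67×10⁻⁸ × (279)⁴ / 1.42×10⁴ = 0.097.

A ≈ 0.90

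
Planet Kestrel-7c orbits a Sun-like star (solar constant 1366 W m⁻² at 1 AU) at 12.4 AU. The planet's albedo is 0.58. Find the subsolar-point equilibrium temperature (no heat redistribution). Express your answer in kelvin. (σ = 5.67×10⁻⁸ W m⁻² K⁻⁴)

T_ss ≈ 90.1 K

Flux at 12.4 AU: S = 1366/12.4² = 8.88 W m⁻².
At the subsolar point the surface absorbs S(1−A) and emits σT⁴ per unit area — no factor of 4, since only the local patch is in balance.
T = [8.88 × 0.42 / 5.67×10⁻⁸]^(1/4) = (6.58×10⁷)^(1/4) = 90.1 K.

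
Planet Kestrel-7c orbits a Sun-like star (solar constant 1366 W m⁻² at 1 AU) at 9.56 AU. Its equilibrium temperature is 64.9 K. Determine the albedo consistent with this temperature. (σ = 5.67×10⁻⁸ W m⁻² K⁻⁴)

A ≈ 0.73

Flux at 9.56 AU: S = 1366/9.56² = 14.9 W m⁻².
From T_eq⁴ = S(1−A)/(4σ): 1−A = 4σT_eq⁴/S.
1−A = 4 × 5.67×10⁻⁸ × (64.9)⁴ / 14.9 = 0.269.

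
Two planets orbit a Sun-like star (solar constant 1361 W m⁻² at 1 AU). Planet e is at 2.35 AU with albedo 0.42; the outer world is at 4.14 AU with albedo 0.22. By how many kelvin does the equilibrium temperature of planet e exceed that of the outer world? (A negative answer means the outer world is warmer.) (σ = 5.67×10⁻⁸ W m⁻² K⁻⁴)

ΔT ≈ 29.9 K

T_eq = [S₀(1−A)/(4σd²)]^(1/4), so T ∝ (1−A)^(1/4) / √d.
T₁ = [1361×0.58/(4×5.67×10⁻⁸×2.35²)]^(1/4) = 158.44 K.
T₂ = [1361×0.78/(4×5.67×10⁻⁸×4.14²)]^(1/4) = 128.55 K.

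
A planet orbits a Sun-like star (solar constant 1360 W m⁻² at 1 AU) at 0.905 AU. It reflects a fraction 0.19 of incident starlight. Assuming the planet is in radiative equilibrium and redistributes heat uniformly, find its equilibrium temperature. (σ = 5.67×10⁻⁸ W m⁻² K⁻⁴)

Flux at 0.905 AU: S = 1360/0.905² = 1660 W m⁻².
Energy balance: absorbed = emitted ⇒ πR²·S(1−A) = 4πR²·σT_eq⁴, so T_eq⁴ = S(1−A)/(4σ).
T_eq = [1660 × 0.81 / (4 × 5.67×10⁻⁸)]^(1/4) = (5.93×10⁹)^(1/4) = 278 K.

T_eq ≈ 278 K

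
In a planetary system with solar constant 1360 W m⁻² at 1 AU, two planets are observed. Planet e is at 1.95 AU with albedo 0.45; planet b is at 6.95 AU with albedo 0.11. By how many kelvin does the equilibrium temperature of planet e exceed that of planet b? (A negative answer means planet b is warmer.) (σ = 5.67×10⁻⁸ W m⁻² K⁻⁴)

ΔT ≈ 69.1 K

T_eq = [S₀(1−A)/(4σd²)]^(1/4), so T ∝ (1−A)^(1/4) / √d.
T₁ = [1360×0.55/(4×5.67×10⁻⁸×1.95²)]^(1/4) = 171.61 K.
T₂ = [1360×0.89/(4×5.67×10⁻⁸×6.95²)]^(1/4) = 102.52 K.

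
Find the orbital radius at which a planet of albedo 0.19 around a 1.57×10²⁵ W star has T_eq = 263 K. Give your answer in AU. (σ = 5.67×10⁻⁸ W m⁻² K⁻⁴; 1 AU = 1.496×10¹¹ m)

From T_eq⁴ = L(1−A)/(16πσd²): d = √[L(1−A)/(16πσT_eq⁴)].
d = √[1.57×10²⁵ × 0.81 / (16π × 5.67×10⁻⁸ × (263)⁴)] = 3.05×10¹⁰ m = 0.204 AU.

d ≈ 0.204 AU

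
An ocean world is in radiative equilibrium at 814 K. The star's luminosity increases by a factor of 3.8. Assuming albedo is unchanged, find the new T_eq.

T_eq ≈ 1140 K

T_eq ∝ L^(1/4) · d^(−1/2).
T′ = 814 × 3.8^(1/4) = 1140 K.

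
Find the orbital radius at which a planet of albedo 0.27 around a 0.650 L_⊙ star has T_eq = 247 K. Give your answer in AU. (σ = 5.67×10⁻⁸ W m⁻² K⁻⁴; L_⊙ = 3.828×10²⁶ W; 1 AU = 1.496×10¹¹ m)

L = 0.650 × 3.828×10²⁶ = 2.49×10²⁶ W.
From T_eq⁴ = L(1−A)/(16πσd²): d = √[L(1−A)/(16πσT_eq⁴)].
d = √[2.49×10²⁶ × 0.73 / (16π × 5.67×10⁻⁸ × (247)⁴)] = 1.31×10¹¹ m = 0.875 AU.

d ≈ 0.875 AU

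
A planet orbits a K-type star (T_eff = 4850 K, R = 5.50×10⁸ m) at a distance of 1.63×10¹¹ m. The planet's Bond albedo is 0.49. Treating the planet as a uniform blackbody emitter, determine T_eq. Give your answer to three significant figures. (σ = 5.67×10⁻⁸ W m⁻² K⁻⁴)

L = 4πR_⋆²σT_⋆⁴ = 4π(5.50×10⁸)² × 5.67×10⁻⁸ × (4850)⁴ = 1.19×10²⁶ W.
S = L/(4πd²) = 357 W m⁻².
Energy balance: absorbed = emitted ⇒ πR²·S(1−A) = 4πR²·σT_eq⁴, so T_eq⁴ = S(1−A)/(4σ).
T_eq = [357 × 0.51 / (4 × 5.67×10⁻⁸)]^(1/4) = (8.03×10⁸)^(1/4) = 168 K.

T_eq ≈ 168 K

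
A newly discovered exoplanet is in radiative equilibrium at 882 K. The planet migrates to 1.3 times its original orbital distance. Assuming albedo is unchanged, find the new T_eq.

T_eq ≈ 774 K

T_eq ∝ L^(1/4) · d^(−1/2).
T′ = 882 / 1.3^(1/2) = 774 K.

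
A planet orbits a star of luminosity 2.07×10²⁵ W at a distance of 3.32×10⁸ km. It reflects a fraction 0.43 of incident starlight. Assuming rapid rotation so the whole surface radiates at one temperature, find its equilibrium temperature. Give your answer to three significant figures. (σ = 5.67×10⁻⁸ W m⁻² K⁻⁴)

d = 3.32×10⁸ km = 3.32×10¹¹ m.
Flux: S = L/(4πd²) = 2.07×10²⁵/(4π×(3.32×10¹¹)²) = 14.9 W m⁻².
Energy balance: absorbed = emitted ⇒ πR²·S(1−A) = 4πR²·σT_eq⁴, so T_eq⁴ = S(1−A)/(4σ).
T_eq = [14.9 × 0.57 / (4 × 5.67×10⁻⁸)]^(1/4) = (3.76×10⁷)^(1/4) = 78.3 K.

T_eq ≈ 78.3 K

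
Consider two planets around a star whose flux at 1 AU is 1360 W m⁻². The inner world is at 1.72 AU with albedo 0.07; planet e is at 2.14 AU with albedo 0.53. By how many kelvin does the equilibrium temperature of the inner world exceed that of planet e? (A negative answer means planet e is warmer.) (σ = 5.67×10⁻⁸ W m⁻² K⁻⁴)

ΔT ≈ 50.9 K

T_eq = [S₀(1−A)/(4σd²)]^(1/4), so T ∝ (1−A)^(1/4) / √d.
T₁ = [1360×0.93/(4×5.67×10⁻⁸×1.72²)]^(1/4) = 208.37 K.
T₂ = [1360×0.47/(4×5.67×10⁻⁸×2.14²)]^(1/4) = 157.50 K.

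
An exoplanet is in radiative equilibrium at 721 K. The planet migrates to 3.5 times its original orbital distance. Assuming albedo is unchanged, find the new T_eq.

T_eq ∝ L^(1/4) · d^(−1/2).
T′ = 721 / 3.5^(1/2) = 385 K.

T_eq ≈ 385 K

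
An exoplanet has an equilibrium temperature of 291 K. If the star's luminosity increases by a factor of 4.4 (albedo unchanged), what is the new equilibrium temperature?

T_eq ≈ 421 K

T_eq ∝ L^(1/4) · d^(−1/2).
T′ = 291 × 4.4^(1/4) = 421 K.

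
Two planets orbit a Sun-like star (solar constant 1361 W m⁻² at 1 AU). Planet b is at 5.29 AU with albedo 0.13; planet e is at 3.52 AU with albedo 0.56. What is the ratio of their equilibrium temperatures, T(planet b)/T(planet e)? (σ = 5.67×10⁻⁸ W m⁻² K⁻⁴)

T_eq = [S₀(1−A)/(4σd²)]^(1/4), so T ∝ (1−A)^(1/4) / √d.
T₁ = [1361×0.87/(4×5.67×10⁻⁸×5.29²)]^(1/4) = 116.87 K.
T₂ = [1361×0.44/(4×5.67×10⁻⁸×3.52²)]^(1/4) = 120.82 K.

T₁/T₂ ≈ 0.967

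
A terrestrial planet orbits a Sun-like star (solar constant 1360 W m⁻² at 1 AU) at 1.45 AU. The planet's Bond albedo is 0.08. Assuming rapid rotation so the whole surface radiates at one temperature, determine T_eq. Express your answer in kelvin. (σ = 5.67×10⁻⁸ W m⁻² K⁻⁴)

Flux at 1.45 AU: S = 1360/1.45² = 647 W m⁻².
Energy balance: absorbed = emitted ⇒ πR²·S(1−A) = 4πR²·σT_eq⁴, so T_eq⁴ = S(1−A)/(4σ).
T_eq = [647 × 0.92 / (4 × 5.67×10⁻⁸)]^(1/4) = (2.62×10⁹)^(1/4) = 226 K.

T_eq ≈ 226 K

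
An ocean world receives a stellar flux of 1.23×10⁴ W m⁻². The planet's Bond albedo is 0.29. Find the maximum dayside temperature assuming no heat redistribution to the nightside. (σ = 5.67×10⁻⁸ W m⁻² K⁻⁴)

T_ss ≈ 626 K

With no redistribution each surface element balances locally: S(1−A) = σT⁴.
T = [1.23×10⁴ × 0.71 / 5.67×10⁻⁸]^(1/4) = (1.54×10¹¹)^(1/4) = 626 K.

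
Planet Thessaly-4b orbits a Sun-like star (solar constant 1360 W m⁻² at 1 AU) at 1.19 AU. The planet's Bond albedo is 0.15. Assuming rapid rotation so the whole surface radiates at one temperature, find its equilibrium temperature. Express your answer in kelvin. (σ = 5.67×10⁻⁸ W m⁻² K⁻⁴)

T_eq ≈ 245 K

Flux at 1.19 AU: S = 1360/1.19² = 960 W m⁻².
Energy balance: absorbed = emitted ⇒ πR²·S(1−A) = 4πR²·σT_eq⁴, so T_eq⁴ = S(1−A)/(4σ).
T_eq = [960 × 0.85 / (4 × 5.67×10⁻⁸)]^(1/4) = (3.60×10⁹)^(1/4) = 245 K.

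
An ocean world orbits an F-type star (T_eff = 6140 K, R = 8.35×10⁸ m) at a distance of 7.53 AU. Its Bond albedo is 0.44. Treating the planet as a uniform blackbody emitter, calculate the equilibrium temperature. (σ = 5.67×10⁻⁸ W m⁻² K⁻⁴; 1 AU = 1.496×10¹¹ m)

d = 7.53 AU = 1.13×10¹² m.
L = 4πR_⋆²σT_⋆⁴ = 4π(8.35×10⁸)² × 5.67×10⁻⁸ × (6140)⁴ = 7.06×10²⁶ W.
S = L/(4πd²) = 44.3 W m⁻².
Energy balance: absorbed = emitted ⇒ πR²·S(1−A) = 4πR²·σT_eq⁴, so T_eq⁴ = S(1−A)/(4σ).
T_eq = [44.3 × 0.56 / (4 × 5.67×10⁻⁸)]^(1/4) = (1.09×10⁸)^(1/4) = 102 K.

T_eq ≈ 102 K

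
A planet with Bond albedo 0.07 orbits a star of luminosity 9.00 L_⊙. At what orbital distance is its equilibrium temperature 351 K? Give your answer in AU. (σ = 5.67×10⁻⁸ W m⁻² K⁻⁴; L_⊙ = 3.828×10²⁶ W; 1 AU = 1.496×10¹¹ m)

L = 9.00 × 3.828×10²⁶ = 3.45×10²⁷ W.
From T_eq⁴ = L(1−A)/(16πσd²): d = √[L(1−A)/(16πσT_eq⁴)].
d = √[3.45×10²⁷ × 0.93 / (16π × 5.67×10⁻⁸ × (351)⁴)] = 2.72×10¹¹ m = 1.82 AU.

d ≈ 1.82 AU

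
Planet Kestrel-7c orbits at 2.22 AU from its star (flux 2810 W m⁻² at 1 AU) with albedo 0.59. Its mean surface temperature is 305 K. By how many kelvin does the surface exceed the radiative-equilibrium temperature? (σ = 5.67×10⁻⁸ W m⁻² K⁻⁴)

ΔT ≈ 125.8 K

S = 2810/2.22² = 570.2 W m⁻².
T_eq = [S(1−A)/(4σ)]^(1/4) = [570.2×0.41/(4×5.67×10⁻⁸)]^(1/4) = 179.2 K.
ΔT = T_surf − T_eq = 305 − 179.2.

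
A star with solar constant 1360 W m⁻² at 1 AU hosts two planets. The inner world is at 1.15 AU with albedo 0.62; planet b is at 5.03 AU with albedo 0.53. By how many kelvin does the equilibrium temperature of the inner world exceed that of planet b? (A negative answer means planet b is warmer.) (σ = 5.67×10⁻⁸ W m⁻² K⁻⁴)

ΔT ≈ 101.0 K

T_eq = [S₀(1−A)/(4σd²)]^(1/4), so T ∝ (1−A)^(1/4) / √d.
T₁ = [1360×0.38/(4×5.67×10⁻⁸×1.15²)]^(1/4) = 203.74 K.
T₂ = [1360×0.47/(4×5.67×10⁻⁸×5.03²)]^(1/4) = 102.73 K.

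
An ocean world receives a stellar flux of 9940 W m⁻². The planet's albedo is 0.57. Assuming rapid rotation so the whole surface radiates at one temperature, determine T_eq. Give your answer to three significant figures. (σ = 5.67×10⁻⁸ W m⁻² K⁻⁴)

Energy balance: absorbed = emitted ⇒ πR²·S(1−A) = 4πR²·σT_eq⁴, so T_eq⁴ = S(1−A)/(4σ).
T_eq = [9940 × 0.43 / (4 × 5.67×10⁻⁸)]^(1/4) = (1.88×10¹⁰)^(1/4) = 371 K.

T_eq ≈ 371 K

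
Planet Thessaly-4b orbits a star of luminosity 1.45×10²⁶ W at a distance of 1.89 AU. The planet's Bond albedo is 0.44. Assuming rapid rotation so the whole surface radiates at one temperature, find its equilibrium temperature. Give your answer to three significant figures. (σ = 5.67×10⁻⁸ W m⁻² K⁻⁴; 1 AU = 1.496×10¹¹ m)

d = 1.89 AU = 2.83×10¹¹ m.
Flux: S = L/(4πd²) = 1.45×10²⁶/(4π×(2.83×10¹¹)²) = 144 W m⁻².
Energy balance: absorbed = emitted ⇒ πR²·S(1−A) = 4πR²·σT_eq⁴, so T_eq⁴ = S(1−A)/(4σ).
T_eq = [144 × 0.56 / (4 × 5.67×10⁻⁸)]^(1/4) = (3.56×10⁸)^(1/4) = 137 K.

T_eq ≈ 137 K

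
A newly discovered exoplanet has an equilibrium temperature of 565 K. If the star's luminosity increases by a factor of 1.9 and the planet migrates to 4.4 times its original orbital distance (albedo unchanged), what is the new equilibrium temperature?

T_eq ∝ L^(1/4) · d^(−1/2).
T′ = 565 × 1.9^(1/4) / 4.4^(1/2) = 316 K.

T_eq ≈ 316 K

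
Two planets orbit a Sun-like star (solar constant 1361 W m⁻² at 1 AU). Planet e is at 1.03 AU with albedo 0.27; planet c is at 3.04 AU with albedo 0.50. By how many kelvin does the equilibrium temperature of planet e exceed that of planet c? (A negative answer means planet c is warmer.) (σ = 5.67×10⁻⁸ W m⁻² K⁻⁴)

T_eq = [S₀(1−A)/(4σd²)]^(1/4), so T ∝ (1−A)^(1/4) / √d.
T₁ = [1361×0.73/(4×5.67×10⁻⁸×1.03²)]^(1/4) = 253.49 K.
T₂ = [1361×0.50/(4×5.67×10⁻⁸×3.04²)]^(1/4) = 134.23 K.

ΔT ≈ 119.3 K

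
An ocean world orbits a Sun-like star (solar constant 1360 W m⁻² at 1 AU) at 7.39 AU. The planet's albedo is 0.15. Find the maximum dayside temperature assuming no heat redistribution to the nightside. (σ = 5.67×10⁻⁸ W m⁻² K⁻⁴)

Flux at 7.39 AU: S = 1360/7.39² = 24.9 W m⁻².
With no redistribution each surface element balances locally: S(1−A) = σT⁴.
T = [24.9 × 0.85 / 5.67×10⁻⁸]^(1/4) = (3.73×10⁸)^(1/4) = 139 K.

T_ss ≈ 139 K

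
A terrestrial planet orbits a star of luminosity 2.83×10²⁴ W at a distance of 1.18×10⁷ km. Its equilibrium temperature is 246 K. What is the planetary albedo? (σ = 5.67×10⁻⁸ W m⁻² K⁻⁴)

d = 1.18×10⁷ km = 1.18×10¹⁰ m.
Flux: S = L/(4πd²) = 2.83×10²⁴/(4π×(1.18×10¹⁰)²) = 1620 W m⁻².
From T_eq⁴ = S(1−A)/(4σ): 1−A = 4σT_eq⁴/S.
1−A = 4 × 5.67×10⁻⁸ × (246)⁴ / 1620 = 0.514.

A ≈ 0.49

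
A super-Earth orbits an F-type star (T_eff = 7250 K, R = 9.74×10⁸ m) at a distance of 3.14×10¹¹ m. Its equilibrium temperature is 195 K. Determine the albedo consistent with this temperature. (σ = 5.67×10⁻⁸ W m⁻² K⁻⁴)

A ≈ 0.78

L = 4πR_⋆²σT_⋆⁴ = 4π(9.74×10⁸)² × 5.67×10⁻⁸ × (7250)⁴ = 1.87×10²⁷ W.
S = L/(4πd²) = 1510 W m⁻².
From T_eq⁴ = S(1−A)/(4σ): 1−A = 4σT_eq⁴/S.
1−A = 4 × 5.67×10⁻⁸ × (195)⁴ / 1510 = 0.218.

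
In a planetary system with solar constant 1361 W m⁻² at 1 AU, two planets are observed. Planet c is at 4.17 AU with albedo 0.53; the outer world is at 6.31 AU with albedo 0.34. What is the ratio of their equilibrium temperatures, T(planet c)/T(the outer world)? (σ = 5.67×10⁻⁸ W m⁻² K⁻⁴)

T₁/T₂ ≈ 1.130

T_eq = [S₀(1−A)/(4σd²)]^(1/4), so T ∝ (1−A)^(1/4) / √d.
T₁ = [1361×0.47/(4×5.67×10⁻⁸×4.17²)]^(1/4) = 112.85 K.
T₂ = [1361×0.66/(4×5.67×10⁻⁸×6.31²)]^(1/4) = 99.87 K.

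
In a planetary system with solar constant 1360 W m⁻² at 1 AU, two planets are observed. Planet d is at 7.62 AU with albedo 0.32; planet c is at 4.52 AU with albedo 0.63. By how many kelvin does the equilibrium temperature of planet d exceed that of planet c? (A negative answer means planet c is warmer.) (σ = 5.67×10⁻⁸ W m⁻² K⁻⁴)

T_eq = [S₀(1−A)/(4σd²)]^(1/4), so T ∝ (1−A)^(1/4) / √d.
T₁ = [1360×0.68/(4×5.67×10⁻⁸×7.62²)]^(1/4) = 91.54 K.
T₂ = [1360×0.37/(4×5.67×10⁻⁸×4.52²)]^(1/4) = 102.08 K.

ΔT ≈ -10.5 K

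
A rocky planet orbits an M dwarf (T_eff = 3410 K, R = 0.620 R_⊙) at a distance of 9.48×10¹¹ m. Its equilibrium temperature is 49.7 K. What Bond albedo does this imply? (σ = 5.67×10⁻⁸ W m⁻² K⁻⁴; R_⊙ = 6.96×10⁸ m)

R_⋆ = 0.620 × 6.96×10⁸ = 4.32×10⁸ m.
L = 4πR_⋆²σT_⋆⁴ = 4π(4.32×10⁸)² × 5.67×10⁻⁸ × (3410)⁴ = 1.79×10²⁵ W.
S = L/(4πd²) = 1.59 W m⁻².
From T_eq⁴ = S(1−A)/(4σ): 1−A = 4σT_eq⁴/S.
1−A = 4 × 5.67×10⁻⁸ × (49.7)⁴ / 1.59 = 0.871.

A ≈ 0.13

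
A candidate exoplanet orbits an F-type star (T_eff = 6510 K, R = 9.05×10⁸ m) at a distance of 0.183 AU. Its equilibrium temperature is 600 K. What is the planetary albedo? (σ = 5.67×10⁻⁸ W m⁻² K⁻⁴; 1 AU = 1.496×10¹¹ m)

A ≈ 0.74

d = 0.183 AU = 2.74×10¹⁰ m.
L = 4πR_⋆²σT_⋆⁴ = 4π(9.05×10⁸)² × 5.67×10⁻⁸ × (6510)⁴ = 1.05×10²⁷ W.
S = L/(4πd²) = 1.11×10⁵ W m⁻².
From T_eq⁴ = S(1−A)/(4σ): 1−A = 4σT_eq⁴/S.
1−A = 4 × 5.67×10⁻⁸ × (600)⁴ / 1.11×10⁵ = 0.264.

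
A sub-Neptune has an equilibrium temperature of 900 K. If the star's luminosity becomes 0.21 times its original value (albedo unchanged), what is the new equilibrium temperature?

T_eq ≈ 609 K

T_eq ∝ L^(1/4) · d^(−1/2).
T′ = 900 × 0.21^(1/4) = 609 K.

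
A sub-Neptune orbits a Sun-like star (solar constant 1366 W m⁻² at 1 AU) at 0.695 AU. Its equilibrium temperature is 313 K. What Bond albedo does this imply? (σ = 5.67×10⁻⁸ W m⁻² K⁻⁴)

A ≈ 0.23

Flux at 0.695 AU: S = 1366/0.695² = 2830 W m⁻².
From T_eq⁴ = S(1−A)/(4σ): 1−A = 4σT_eq⁴/S.
1−A = 4 × 5.67×10⁻⁸ × (313)⁴ / 2830 = 0.770.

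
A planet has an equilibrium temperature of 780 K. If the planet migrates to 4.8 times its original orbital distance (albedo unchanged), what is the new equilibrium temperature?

T_eq ∝ L^(1/4) · d^(−1/2).
T′ = 780 / 4.8^(1/2) = 356 K.

T_eq ≈ 356 K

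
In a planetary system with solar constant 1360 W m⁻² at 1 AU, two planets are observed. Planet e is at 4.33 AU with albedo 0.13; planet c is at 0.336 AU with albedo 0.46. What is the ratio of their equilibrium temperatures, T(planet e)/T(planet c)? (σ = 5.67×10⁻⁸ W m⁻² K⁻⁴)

T₁/T₂ ≈ 0.314

T_eq = [S₀(1−A)/(4σd²)]^(1/4), so T ∝ (1−A)^(1/4) / √d.
T₁ = [1360×0.87/(4×5.67×10⁻⁸×4.33²)]^(1/4) = 129.15 K.
T₂ = [1360×0.54/(4×5.67×10⁻⁸×0.336²)]^(1/4) = 411.53 K.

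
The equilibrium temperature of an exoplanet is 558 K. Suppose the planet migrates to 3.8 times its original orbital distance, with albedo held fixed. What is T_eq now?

T_eq ∝ L^(1/4) · d^(−1/2).
T′ = 558 / 3.8^(1/2) = 286 K.

T_eq ≈ 286 K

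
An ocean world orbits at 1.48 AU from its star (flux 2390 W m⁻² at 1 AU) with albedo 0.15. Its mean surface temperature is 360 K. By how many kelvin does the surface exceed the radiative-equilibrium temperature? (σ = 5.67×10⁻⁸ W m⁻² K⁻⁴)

ΔT ≈ 107.1 K

S = 2390/1.48² = 1091 W m⁻².
T_eq = [S(1−A)/(4σ)]^(1/4) = [1091×0.85/(4×5.67×10⁻⁸)]^(1/4) = 252.9 K.
ΔT = T_surf − T_eq = 360 − 252.9.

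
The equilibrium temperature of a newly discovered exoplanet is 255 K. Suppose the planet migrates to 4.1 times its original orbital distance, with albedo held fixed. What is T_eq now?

T_eq ≈ 126 K

T_eq ∝ L^(1/4) · d^(−1/2).
T′ = 255 / 4.1^(1/2) = 126 K.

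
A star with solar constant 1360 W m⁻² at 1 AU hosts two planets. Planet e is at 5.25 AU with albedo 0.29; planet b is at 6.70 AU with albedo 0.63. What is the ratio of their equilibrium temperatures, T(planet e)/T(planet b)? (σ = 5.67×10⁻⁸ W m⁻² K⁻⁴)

T₁/T₂ ≈ 1.330

T_eq = [S₀(1−A)/(4σd²)]^(1/4), so T ∝ (1−A)^(1/4) / √d.
T₁ = [1360×0.71/(4×5.67×10⁻⁸×5.25²)]^(1/4) = 111.48 K.
T₂ = [1360×0.37/(4×5.67×10⁻⁸×6.70²)]^(1/4) = 83.85 K.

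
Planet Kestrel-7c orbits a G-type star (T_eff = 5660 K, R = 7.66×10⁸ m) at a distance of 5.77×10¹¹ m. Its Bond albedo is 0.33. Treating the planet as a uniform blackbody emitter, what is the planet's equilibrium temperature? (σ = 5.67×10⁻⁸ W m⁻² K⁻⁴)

T_eq ≈ 132 K

L = 4πR_⋆²σT_⋆⁴ = 4π(7.66×10⁸)² × 5.67×10⁻⁸ × (5660)⁴ = 4.29×10²⁶ W.
S = L/(4πd²) = 103 W m⁻².
Energy balance: absorbed = emitted ⇒ πR²·S(1−A) = 4πR²·σT_eq⁴, so T_eq⁴ = S(1−A)/(4σ).
T_eq = [103 × 0.67 / (4 × 5.67×10⁻⁸)]^(1/4) = (3.03×10⁸)^(1/4) = 132 K.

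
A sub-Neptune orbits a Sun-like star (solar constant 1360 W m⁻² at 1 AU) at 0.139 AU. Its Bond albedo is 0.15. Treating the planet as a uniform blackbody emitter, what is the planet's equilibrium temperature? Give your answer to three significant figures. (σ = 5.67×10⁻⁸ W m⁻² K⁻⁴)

T_eq ≈ 717 K

Flux at 0.139 AU: S = 1360/0.139² = 7.04×10⁴ W m⁻².
Energy balance: absorbed = emitted ⇒ πR²·S(1−A) = 4πR²·σT_eq⁴, so T_eq⁴ = S(1−A)/(4σ).
T_eq = [7.04×10⁴ × 0.85 / (4 × 5.67×10⁻⁸)]^(1/4) = (2.64×10¹¹)^(1/4) = 717 K.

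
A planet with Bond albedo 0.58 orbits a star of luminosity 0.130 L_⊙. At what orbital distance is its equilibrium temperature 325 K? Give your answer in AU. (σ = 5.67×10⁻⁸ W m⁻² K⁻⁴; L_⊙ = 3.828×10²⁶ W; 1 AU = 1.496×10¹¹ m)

L = 0.130 × 3.828×10²⁶ = 4.98×10²⁵ W.
From T_eq⁴ = L(1−A)/(16πσd²): d = √[L(1−A)/(16πσT_eq⁴)].
d = √[4.98×10²⁵ × 0.42 / (16π × 5.67×10⁻⁸ × (325)⁴)] = 2.56×10¹⁰ m = 0.171 AU.

d ≈ 0.171 AU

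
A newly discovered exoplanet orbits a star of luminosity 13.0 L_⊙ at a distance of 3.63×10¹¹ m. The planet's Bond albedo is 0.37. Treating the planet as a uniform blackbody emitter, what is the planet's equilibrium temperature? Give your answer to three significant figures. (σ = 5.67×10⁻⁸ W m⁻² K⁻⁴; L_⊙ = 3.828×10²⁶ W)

L = 13.0 × 3.828×10²⁶ = 4.98×10²⁷ W.
Flux: S = L/(4πd²) = 4.98×10²⁷/(4π×(3.63×10¹¹)²) = 3010 W m⁻².
Energy balance: absorbed = emitted ⇒ πR²·S(1−A) = 4πR²·σT_eq⁴, so T_eq⁴ = S(1−A)/(4σ).
T_eq = [3010 × 0.63 / (4 × 5.67×10⁻⁸)]^(1/4) = (8.35×10⁹)^(1/4) = 302 K.

T_eq ≈ 302 K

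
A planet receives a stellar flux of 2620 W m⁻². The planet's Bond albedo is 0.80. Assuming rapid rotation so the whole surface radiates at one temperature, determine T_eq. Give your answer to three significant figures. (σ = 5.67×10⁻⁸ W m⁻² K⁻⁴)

Energy balance: absorbed = emitted ⇒ πR²·S(1−A) = 4πR²·σT_eq⁴, so T_eq⁴ = S(1−A)/(4σ).
T_eq = [2620 × 0.20 / (4 × 5.67×10⁻⁸)]^(1/4) = (2.31×10⁹)^(1/4) = 219 K.

T_eq ≈ 219 K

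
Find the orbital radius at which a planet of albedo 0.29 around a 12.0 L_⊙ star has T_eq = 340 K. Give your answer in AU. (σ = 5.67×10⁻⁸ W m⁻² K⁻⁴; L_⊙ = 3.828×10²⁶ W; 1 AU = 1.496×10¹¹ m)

d ≈ 1.96 AU

L = 12.0 × 3.828×10²⁶ = 4.59×10²⁷ W.
From T_eq⁴ = L(1−A)/(16πσd²): d = √[L(1−A)/(16πσT_eq⁴)].
d = √[4.59×10²⁷ × 0.71 / (16π × 5.67×10⁻⁸ × (340)⁴)] = 2.93×10¹¹ m = 1.96 AU.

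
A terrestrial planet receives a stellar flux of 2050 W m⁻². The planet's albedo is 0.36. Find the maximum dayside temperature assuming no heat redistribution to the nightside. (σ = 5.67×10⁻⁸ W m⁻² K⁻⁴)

With no redistribution each surface element balances locally: S(1−A) = σT⁴.
T = [2050 × 0.64 / 5.67×10⁻⁸]^(1/4) = (2.31×10¹⁰)^(1/4) = 390 K.

T_ss ≈ 390 K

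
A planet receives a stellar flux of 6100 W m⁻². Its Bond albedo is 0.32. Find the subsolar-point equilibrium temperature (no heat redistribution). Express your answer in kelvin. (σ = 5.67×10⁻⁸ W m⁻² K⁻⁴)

T_ss ≈ 520 K

At the subsolar point the surface absorbs S(1−A) and emits σT⁴ per unit area — no factor of 4, since only the local patch is in balance.
T = [6100 × 0.68 / 5.67×10⁻⁸]^(1/4) = (7.32×10¹⁰)^(1/4) = 520 K.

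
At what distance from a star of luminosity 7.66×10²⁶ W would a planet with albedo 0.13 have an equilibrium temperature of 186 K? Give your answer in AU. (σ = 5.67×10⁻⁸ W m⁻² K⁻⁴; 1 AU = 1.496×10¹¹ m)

From T_eq⁴ = L(1−A)/(16πσd²): d = √[L(1−A)/(16πσT_eq⁴)].
d = √[7.66×10²⁶ × 0.87 / (16π × 5.67×10⁻⁸ × (186)⁴)] = 4.42×10¹¹ m = 2.95 AU.

d ≈ 2.95 AU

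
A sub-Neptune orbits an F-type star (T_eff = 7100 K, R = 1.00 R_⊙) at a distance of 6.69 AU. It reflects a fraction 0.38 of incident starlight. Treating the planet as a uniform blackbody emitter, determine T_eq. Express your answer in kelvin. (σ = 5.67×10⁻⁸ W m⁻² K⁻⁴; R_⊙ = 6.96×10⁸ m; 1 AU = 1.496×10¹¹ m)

R_⋆ = 1.00 × 6.96×10⁸ = 6.96×10⁸ m.
d = 6.69 AU = 1.00×10¹² m.
L = 4πR_⋆²σT_⋆⁴ = 4π(6.96×10⁸)² × 5.67×10⁻⁸ × (7100)⁴ = 8.77×10²⁶ W.
S = L/(4πd²) = 69.7 W m⁻².
Energy balance: absorbed = emitted ⇒ πR²·S(1−A) = 4πR²·σT_eq⁴, so T_eq⁴ = S(1−A)/(4σ).
T_eq = [69.7 × 0.62 / (4 × 5.67×10⁻⁸)]^(1/4) = (1.90×10⁸)^(1/4) = 117 K.

T_eq ≈ 117 K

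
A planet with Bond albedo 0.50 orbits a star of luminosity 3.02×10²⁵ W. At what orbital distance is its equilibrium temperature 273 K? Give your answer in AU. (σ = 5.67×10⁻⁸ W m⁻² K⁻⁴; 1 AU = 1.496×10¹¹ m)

d ≈ 0.206 AU

From T_eq⁴ = L(1−A)/(16πσd²): d = √[L(1−A)/(16πσT_eq⁴)].
d = √[3.02×10²⁵ × 0.50 / (16π × 5.67×10⁻⁸ × (273)⁴)] = 3.09×10¹⁰ m = 0.206 AU.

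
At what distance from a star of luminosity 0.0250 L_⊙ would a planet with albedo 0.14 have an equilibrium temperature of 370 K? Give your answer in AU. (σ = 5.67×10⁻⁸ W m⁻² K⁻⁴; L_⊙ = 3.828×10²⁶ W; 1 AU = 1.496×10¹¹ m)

d ≈ 0.0830 AU

L = 0.0250 × 3.828×10²⁶ = 9.57×10²⁴ W.
From T_eq⁴ = L(1−A)/(16πσd²): d = √[L(1−A)/(16πσT_eq⁴)].
d = √[9.57×10²⁴ × 0.86 / (16π × 5.67×10⁻⁸ × (370)⁴)] = 1.24×10¹⁰ m = 0.0830 AU.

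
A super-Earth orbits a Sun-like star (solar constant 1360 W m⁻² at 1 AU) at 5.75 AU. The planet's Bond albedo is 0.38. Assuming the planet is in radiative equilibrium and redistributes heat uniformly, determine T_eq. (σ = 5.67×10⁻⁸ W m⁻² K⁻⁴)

Flux at 5.75 AU: S = 1360/5.75² = 41.1 W m⁻².
Energy balance: absorbed = emitted ⇒ πR²·S(1−A) = 4πR²·σT_eq⁴, so T_eq⁴ = S(1−A)/(4σ).
T_eq = [41.1 × 0.62 / (4 × 5.67×10⁻⁸)]^(1/4) = (1.12×10⁸)^(1/4) = 103 K.

T_eq ≈ 103 K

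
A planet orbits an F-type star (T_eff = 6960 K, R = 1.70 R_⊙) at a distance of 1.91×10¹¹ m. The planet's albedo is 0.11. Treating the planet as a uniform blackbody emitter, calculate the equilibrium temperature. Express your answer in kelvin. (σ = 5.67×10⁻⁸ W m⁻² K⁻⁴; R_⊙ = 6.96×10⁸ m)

R_⋆ = 1.70 × 6.96×10⁸ = 1.18×10⁹ m.
L = 4πR_⋆²σT_⋆⁴ = 4π(1.18×10⁹)² × 5.67×10⁻⁸ × (6960)⁴ = 2.34×10²⁷ W.
S = L/(4πd²) = 5110 W m⁻².
Energy balance: absorbed = emitted ⇒ πR²·S(1−A) = 4πR²·σT_eq⁴, so T_eq⁴ = S(1−A)/(4σ).
T_eq = [5110 × 0.89 / (4 × 5.67×10⁻⁸)]^(1/4) = (2.00×10¹⁰)^(1/4) = 376 K.

T_eq ≈ 376 K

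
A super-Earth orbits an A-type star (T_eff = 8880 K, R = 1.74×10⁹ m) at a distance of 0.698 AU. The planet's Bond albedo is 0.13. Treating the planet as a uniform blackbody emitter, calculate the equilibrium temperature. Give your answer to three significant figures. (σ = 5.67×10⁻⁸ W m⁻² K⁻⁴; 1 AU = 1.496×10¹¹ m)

T_eq ≈ 783 K

d = 0.698 AU = 1.04×10¹¹ m.
L = 4πR_⋆²σT_⋆⁴ = 4π(1.74×10⁹)² × 5.67×10⁻⁸ × (8880)⁴ = 1.34×10²⁸ W.
S = L/(4πd²) = 9.79×10⁴ W m⁻².
Energy balance: absorbed = emitted ⇒ πR²·S(1−A) = 4πR²·σT_eq⁴, so T_eq⁴ = S(1−A)/(4σ).
T_eq = [9.79×10⁴ × 0.87 / (4 × 5.67×10⁻⁸)]^(1/4) = (3.76×10¹¹)^(1/4) = 783 K.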